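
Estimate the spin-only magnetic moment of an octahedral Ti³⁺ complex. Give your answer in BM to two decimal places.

1.73 BM

Group 4 minus oxidation state +3 gives a d¹ configuration for Ti³⁺.
For octahedral d¹ the high- and low-spin configurations coincide.
Configuration: t2g^1 e_g^0 → 1 unpaired electron.
μ(spin-only) = √[1(1+2)] = √3 ≈ 1.73 BM.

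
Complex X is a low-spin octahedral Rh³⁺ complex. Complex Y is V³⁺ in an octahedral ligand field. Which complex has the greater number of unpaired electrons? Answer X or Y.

X: Group 9 minus oxidation state +3 gives a d⁶ configuration for Rh³⁺; t₂g⁶ eg⁰ → 0 unpaired.
Y: V is in group 5, so V³⁺ is d² (5 − 3 = 2); t₂g² eg⁰ → 2 unpaired.
So Y has more unpaired electrons.

Y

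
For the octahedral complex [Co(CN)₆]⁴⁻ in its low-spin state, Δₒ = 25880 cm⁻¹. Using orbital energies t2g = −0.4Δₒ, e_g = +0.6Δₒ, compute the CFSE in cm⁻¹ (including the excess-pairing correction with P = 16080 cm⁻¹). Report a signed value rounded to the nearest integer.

-30504

Each CN⁻ contributes -1; 6 × (-1) = -6. With overall charge -4, Co is in the +2 oxidation state.
Co²⁺: group 9, so d-count = 9 − 2 = 7.
The d⁷ electrons fill as t2g^6 e_g^1.
Orbital CFSE = 6(-0.4) + 1(0.6) = -1.8Δₒ = -1.8 × 25880 = -46584 cm⁻¹.
High-spin d⁷ would be t2g^5 e_g^2 with 2 pairs; low-spin has 3, so 1 excess pair costs +1P = +16080 cm⁻¹.
Net CFSE = -46584 + 16080 = -30504 cm⁻¹.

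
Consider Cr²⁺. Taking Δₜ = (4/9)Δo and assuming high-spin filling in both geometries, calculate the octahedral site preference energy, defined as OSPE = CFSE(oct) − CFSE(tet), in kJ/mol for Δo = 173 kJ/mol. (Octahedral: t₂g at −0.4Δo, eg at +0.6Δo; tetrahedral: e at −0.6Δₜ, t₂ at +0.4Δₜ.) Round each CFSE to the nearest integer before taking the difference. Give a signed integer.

Cr sits in group 6; removing 2 electrons leaves Cr²⁺ with 6 − 2 = 4 d electrons.
Octahedral (high-spin): t2g^3 e_g^1, CFSE = 3(−0.4) + 1(+0.6) = -0.6Δo = -0.6 × 173 = -104 kJ/mol.
Tetrahedral: e^2 t2^2, CFSE = 2(−0.6) + 2(+0.4) = -0.4Δₜ = -0.4 × (4/9) × 173 = -31 kJ/mol.
OSPE = CFSE(oct) − CFSE(tet) = -104 − (-31) = -73 kJ/mol.

-73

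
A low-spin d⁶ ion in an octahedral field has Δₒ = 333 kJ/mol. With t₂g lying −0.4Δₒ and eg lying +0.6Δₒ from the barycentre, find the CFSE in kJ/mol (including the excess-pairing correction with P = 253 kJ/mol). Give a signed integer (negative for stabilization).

The d⁶ electrons fill as t₂g⁶ eg⁰.
CFSE(orbital) = 6×(-0.4Δₒ) + 0×(0.6Δₒ) = -2.4Δₒ; with Δₒ = 333 kJ/mol that is -799 kJ/mol.
Pairing penalty: 3 pairs vs 1 in the high-spin reference → 2 extra × P = 506 kJ/mol.
Net CFSE = -799 + 506 = -293 kJ/mol.

-293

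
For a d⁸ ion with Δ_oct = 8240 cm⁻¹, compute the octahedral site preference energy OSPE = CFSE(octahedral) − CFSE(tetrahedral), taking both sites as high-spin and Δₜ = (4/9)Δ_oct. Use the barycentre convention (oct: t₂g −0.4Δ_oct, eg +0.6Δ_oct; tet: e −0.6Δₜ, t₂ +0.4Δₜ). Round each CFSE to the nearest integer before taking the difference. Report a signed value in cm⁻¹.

-6958

Octahedral high-spin t₂g⁶ eg²: CFSE = -1.2 × 8240 = -9888 cm⁻¹.
Tetrahedral: e⁴ t₂⁴, CFSE = 4(−0.6) + 4(+0.4) = -0.8Δₜ = -0.8 × (4/9) × 8240 = -2930 cm⁻¹.
Subtracting, OSPE = -9888 − (-2930) = -6958 cm⁻¹.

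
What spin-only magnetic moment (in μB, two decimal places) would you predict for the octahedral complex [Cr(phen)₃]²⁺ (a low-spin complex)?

phen is neutral, so the +2 overall charge sits on Cr: oxidation state +2.
Cr is in group 6, so Cr²⁺ is d⁴ (6 − 2 = 4).
Configuration: t₂g⁴ eg⁰ → 2 unpaired electrons.
μ(spin-only) = √[2(2+2)] = √8 ≈ 2.83 μB.

2.83 μB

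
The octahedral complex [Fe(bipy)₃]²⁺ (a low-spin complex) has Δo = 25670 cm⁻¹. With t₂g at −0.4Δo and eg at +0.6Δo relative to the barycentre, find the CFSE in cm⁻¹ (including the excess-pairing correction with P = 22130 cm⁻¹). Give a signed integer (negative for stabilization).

-17348

bipy is neutral, so the +2 overall charge sits on Fe: oxidation state +2.
Fe is in group 8, so Fe²⁺ is d⁶ (8 − 2 = 6).
Electron filling gives t₂g⁶ eg⁰.
Orbital CFSE = 6(-0.4) + 0(0.6) = -2.4Δo = -2.4 × 25670 = -61608 cm⁻¹.
Relative to high-spin t₂g⁴ eg² (1 paired), the low-spin configuration has 2 additional pairs, contributing +2 × 22130 = +44260 cm⁻¹.
Combining: -61608 + 44260 = -17348 cm⁻¹.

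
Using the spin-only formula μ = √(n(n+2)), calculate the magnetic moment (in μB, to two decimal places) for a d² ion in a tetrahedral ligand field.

2.83 μB

Tetrahedral fields are weak (Δₜ ≈ 4/9 Δₒ), so electrons fill high-spin.
Configuration: e² t₂⁰ → 2 unpaired electrons.
μ(spin-only) = √[2(2+2)] = √8 ≈ 2.83 μB.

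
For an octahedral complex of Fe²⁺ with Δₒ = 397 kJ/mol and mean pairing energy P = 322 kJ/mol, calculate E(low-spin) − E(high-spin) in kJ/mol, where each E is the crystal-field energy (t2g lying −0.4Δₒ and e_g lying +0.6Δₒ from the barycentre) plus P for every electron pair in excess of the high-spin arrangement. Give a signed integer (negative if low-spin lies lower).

Fe²⁺: group 8, so d-count = 8 − 2 = 6.
High-spin: t2g^4 e_g^2, CFSE = -0.4Δₒ = -159 kJ/mol.
Low-spin t2g^6 e_g^0 gives -2.4Δₒ = -953 kJ/mol, but forming 2 extra pairs costs 2P = 644 kJ/mol, so E(LS) = -953 + 644 = -309 kJ/mol.
E(LS) − E(HS) = -309 − (-159) = -150 kJ/mol.

-150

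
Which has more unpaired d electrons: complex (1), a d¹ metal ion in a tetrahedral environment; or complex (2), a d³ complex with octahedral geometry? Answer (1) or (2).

(2)

(1): Tetrahedral fields are weak (Δₜ ≈ 4/9 Δₒ), so electrons fill high-spin; e¹ t₂⁰ → 1 unpaired.
(2): t₂g³ eg⁰ → 3 unpaired.
So (2) has more unpaired electrons.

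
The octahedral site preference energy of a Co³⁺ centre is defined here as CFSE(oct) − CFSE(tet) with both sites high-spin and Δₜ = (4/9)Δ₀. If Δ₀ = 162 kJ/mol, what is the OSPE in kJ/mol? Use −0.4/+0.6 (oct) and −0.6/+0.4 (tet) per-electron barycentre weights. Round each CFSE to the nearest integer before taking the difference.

Co sits in group 9; removing 3 electrons leaves Co³⁺ with 9 − 3 = 6 d electrons.
Octahedral (high-spin): t₂g⁴ eg², CFSE = 4(−0.4) + 2(+0.6) = -0.4Δ₀ = -0.4 × 162 = -65 kJ/mol.
In a tetrahedral site the filling is e³ t₂³: CFSE(tet) = -0.6Δₜ = -0.6 × (4/9)(162) = -43 kJ/mol.
Subtracting, OSPE = -65 − (-43) = -22 kJ/mol.

-22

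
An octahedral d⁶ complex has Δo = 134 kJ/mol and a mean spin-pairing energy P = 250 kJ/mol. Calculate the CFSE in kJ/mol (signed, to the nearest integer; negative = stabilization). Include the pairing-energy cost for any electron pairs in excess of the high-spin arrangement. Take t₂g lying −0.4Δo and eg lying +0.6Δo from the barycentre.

-54

Here Δo < P (134 < 250), so the high-spin state is favoured.
Configuration: t₂g⁴ eg².
Orbital CFSE = -0.4Δo = -0.4 × 134 = -54 kJ/mol.
High-spin has no excess pairs, so no pairing correction applies.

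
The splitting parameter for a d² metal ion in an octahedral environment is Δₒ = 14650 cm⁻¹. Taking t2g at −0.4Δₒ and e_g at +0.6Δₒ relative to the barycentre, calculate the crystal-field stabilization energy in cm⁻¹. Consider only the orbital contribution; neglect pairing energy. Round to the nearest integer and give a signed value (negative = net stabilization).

Configuration: t2g^2 e_g^0.
CFSE(orbital) = 2×(-0.4Δₒ) + 0×(0.6Δₒ) = -0.8Δₒ; with Δₒ = 14650 cm⁻¹ that is -11720 cm⁻¹.

-11720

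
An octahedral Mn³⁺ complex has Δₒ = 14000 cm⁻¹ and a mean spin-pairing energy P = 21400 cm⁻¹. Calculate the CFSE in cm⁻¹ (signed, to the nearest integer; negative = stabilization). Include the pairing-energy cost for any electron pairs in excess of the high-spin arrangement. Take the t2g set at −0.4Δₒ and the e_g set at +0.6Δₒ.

-8400

Mn³⁺: group 7, so d-count = 7 − 3 = 4.
Since Δₒ = 14000 cm⁻¹ < P = 21400 cm⁻¹, the complex adopts the high-spin configuration.
That gives t2g^3 e_g^1.
Orbital CFSE = -0.6Δₒ = -0.6 × 14000 = -8400 cm⁻¹.
High-spin has no excess pairs, so no pairing correction applies.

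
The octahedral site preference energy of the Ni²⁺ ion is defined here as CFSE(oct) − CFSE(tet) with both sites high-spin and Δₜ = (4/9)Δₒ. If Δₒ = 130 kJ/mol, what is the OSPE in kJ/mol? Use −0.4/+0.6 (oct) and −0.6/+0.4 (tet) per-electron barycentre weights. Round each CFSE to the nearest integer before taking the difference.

-110

Ni²⁺: group 10, so d-count = 10 − 2 = 8.
Octahedral high-spin t₂g⁶ eg²: CFSE = -1.2 × 130 = -156 kJ/mol.
Tetrahedral: e⁴ t₂⁴, CFSE = 4(−0.6) + 4(+0.4) = -0.8Δₜ = -0.8 × (4/9) × 130 = -46 kJ/mol.
OSPE = CFSE(oct) − CFSE(tet) = -156 − (-46) = -110 kJ/mol.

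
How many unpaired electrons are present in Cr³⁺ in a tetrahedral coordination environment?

Cr sits in group 6; removing 3 electrons leaves Cr³⁺ with 6 − 3 = 3 d electrons.
Tetrahedral splitting is small, so the complex is high-spin.
Configuration: e² t₂¹, giving 3 unpaired electrons.

3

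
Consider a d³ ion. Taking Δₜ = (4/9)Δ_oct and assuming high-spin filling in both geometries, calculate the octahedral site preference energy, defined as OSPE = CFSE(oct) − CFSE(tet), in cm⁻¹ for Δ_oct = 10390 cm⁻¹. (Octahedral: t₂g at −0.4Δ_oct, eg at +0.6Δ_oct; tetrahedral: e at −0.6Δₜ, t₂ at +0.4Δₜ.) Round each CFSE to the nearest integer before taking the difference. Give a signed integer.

-8774

Octahedral (high-spin): t₂g³ eg⁰, CFSE = 3(−0.4) + 0(+0.6) = -1.2Δ_oct = -1.2 × 10390 = -12468 cm⁻¹.
Tetrahedral e² t₂¹ gives -0.8Δₜ = -0.8 × (4/9) × 10390 = -3694 cm⁻¹.
OSPE = -12468 − (-3694) = -8774 cm⁻¹.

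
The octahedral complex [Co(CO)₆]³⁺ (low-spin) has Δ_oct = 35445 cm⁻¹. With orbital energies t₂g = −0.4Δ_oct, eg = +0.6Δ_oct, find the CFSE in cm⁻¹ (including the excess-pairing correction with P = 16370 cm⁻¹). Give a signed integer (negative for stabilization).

-52328

CO is neutral, so the +3 overall charge sits on Co: oxidation state +3.
Group 9 minus oxidation state +3 gives a d⁶ configuration for Co³⁺.
Configuration: t₂g⁶ eg⁰.
Orbital CFSE = 6(-0.4) + 0(0.6) = -2.4Δ_oct = -2.4 × 35445 = -85068 cm⁻¹.
High-spin d⁶ would be t₂g⁴ eg² with 1 pair; low-spin has 3, so 2 excess pairs cost +2P = +32740 cm⁻¹.
Net CFSE = -85068 + 32740 = -52328 cm⁻¹.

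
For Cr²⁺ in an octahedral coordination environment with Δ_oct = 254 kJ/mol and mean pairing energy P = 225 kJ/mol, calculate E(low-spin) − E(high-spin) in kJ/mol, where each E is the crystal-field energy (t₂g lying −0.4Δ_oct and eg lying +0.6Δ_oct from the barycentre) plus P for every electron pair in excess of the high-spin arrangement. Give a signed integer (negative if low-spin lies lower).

-29

Cr²⁺: group 6, so d-count = 6 − 2 = 4.
In the high-spin limit (t₂g³ eg¹) the orbital term is -0.6Δ_oct = -152 kJ/mol, with no excess pairing.
Low-spin t₂g⁴ eg⁰ gives -1.6Δ_oct = -406 kJ/mol, but forming 1 extra pair costs 1P = 225 kJ/mol, so E(LS) = -406 + 225 = -181 kJ/mol.
The difference is -181 − (-152) = -29 kJ/mol, so low-spin lies lower.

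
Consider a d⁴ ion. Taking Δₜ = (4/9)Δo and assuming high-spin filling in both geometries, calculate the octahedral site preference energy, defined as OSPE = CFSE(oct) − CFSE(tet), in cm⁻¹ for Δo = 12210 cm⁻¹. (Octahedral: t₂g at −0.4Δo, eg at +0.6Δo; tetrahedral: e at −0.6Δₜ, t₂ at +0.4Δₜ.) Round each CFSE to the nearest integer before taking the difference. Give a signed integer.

Octahedral (high-spin): t2g^3 e_g^1, CFSE = 3(−0.4) + 1(+0.6) = -0.6Δo = -0.6 × 12210 = -7326 cm⁻¹.
Tetrahedral: e^2 t2^2, CFSE = 2(−0.6) + 2(+0.4) = -0.4Δₜ = -0.4 × (4/9) × 12210 = -2171 cm⁻¹.
OSPE = -7326 − (-2171) = -5155 cm⁻¹.

-5155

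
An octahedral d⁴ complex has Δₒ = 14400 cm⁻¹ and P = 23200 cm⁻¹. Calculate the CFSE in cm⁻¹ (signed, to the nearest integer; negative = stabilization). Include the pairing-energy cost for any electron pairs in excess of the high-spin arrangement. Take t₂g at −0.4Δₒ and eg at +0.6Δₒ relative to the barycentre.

Δₒ < P, so pairing is avoided: the ground state is high-spin.
Configuration: t₂g³ eg¹.
Orbital CFSE = -0.6Δₒ = -0.6 × 14400 = -8640 cm⁻¹.
High-spin has no excess pairs, so no pairing correction applies.

-8640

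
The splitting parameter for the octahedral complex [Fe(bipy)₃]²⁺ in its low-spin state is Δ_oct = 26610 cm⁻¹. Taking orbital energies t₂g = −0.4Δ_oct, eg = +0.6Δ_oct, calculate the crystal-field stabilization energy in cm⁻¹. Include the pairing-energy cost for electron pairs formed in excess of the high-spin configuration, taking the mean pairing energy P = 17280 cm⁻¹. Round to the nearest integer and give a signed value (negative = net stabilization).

bipy is neutral, so the +2 overall charge sits on Fe: oxidation state +2.
Fe²⁺: group 8, so d-count = 8 − 2 = 6.
Configuration: t₂g⁶ eg⁰.
Orbital CFSE = 6(-0.4) + 0(0.6) = -2.4Δ_oct = -2.4 × 26610 = -63864 cm⁻¹.
High-spin d⁶ would be t₂g⁴ eg² with 1 pair; low-spin has 3, so 2 excess pairs cost +2P = +34560 cm⁻¹.
Net CFSE = -63864 + 34560 = -29304 cm⁻¹.

-29304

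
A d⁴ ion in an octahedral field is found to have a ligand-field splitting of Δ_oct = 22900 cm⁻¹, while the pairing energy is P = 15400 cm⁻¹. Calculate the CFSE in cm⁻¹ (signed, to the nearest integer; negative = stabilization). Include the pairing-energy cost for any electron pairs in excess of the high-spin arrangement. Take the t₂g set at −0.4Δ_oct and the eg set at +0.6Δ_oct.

Δ_oct > P, so pairing is preferred: the ground state is low-spin.
That gives t₂g⁴ eg⁰.
Orbital CFSE = -1.6Δ_oct = -1.6 × 22900 = -36640 cm⁻¹.
Excess pairs vs high-spin: 1 − 0 = 1; pairing cost = +15400 cm⁻¹.
Net CFSE = -36640 + 15400 = -21240 cm⁻¹.

-21240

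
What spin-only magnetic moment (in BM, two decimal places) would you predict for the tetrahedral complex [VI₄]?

Each I⁻ contributes -1; 4 × (-1) = -4. With overall charge +0, V is in the +4 oxidation state.
V sits in group 5; removing 4 electrons leaves V⁴⁺ with 5 − 4 = 1 d electrons.
Tetrahedral splitting is small, so the complex is high-spin.
Configuration: e¹ t₂⁰ → 1 unpaired electron.
μ(spin-only) = √[1(1+2)] = √3 ≈ 1.73 BM.

1.73 BM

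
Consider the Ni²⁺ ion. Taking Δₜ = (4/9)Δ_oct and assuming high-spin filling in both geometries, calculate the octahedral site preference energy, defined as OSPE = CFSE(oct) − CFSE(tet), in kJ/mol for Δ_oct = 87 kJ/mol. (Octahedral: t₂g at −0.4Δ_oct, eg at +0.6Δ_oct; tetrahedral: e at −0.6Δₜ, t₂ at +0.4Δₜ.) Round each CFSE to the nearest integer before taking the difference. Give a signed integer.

-73

Ni²⁺: group 10, so d-count = 10 − 2 = 8.
In an octahedral site d⁸ (HS) is t₂g⁶ eg², giving CFSE(oct) = -1.2Δ_oct = -104 kJ/mol.
Tetrahedral: e⁴ t₂⁴, CFSE = 4(−0.6) + 4(+0.4) = -0.8Δₜ = -0.8 × (4/9) × 87 = -31 kJ/mol.
OSPE = -104 − (-31) = -73 kJ/mol.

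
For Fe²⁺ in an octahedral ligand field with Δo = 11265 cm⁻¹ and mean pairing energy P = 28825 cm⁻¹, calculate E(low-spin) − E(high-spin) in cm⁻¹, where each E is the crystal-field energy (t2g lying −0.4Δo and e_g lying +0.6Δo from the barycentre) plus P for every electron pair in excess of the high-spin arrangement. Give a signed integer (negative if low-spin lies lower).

35120

Fe²⁺: group 8, so d-count = 8 − 2 = 6.
High-spin d⁶ fills as t2g^4 e_g^2 with CFSE 4(−0.4) + 2(+0.6) = -0.4Δo = -4506 cm⁻¹.
Low-spin: t2g^6 e_g^0, orbital CFSE = -2.4Δo = -27036 cm⁻¹; plus 2 excess pairs × P = +57650 cm⁻¹; total 30614 cm⁻¹.
E(LS) − E(HS) = 30614 − (-4506) = 35120 cm⁻¹.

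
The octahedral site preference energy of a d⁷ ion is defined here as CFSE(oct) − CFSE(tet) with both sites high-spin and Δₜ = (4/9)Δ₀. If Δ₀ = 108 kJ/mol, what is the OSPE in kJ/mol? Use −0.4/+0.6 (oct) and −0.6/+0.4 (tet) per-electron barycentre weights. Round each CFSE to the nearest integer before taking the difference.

Octahedral (high-spin): t₂g⁵ eg², CFSE = 5(−0.4) + 2(+0.6) = -0.8Δ₀ = -0.8 × 108 = -86 kJ/mol.
Tetrahedral e⁴ t₂³ gives -1.2Δₜ = -1.2 × (4/9) × 108 = -58 kJ/mol.
OSPE = -86 − (-58) = -28 kJ/mol.

-28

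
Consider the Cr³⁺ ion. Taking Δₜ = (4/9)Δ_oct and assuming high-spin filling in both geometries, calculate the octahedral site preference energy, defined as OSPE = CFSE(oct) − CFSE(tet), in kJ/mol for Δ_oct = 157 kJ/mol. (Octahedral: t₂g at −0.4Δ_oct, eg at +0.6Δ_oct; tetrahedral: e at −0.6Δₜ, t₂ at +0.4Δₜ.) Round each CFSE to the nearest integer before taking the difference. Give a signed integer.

Cr is in group 6, so Cr³⁺ is d³ (6 − 3 = 3).
In an octahedral site d³ (HS) is t₂g³ eg⁰, giving CFSE(oct) = -1.2Δ_oct = -188 kJ/mol.
In a tetrahedral site the filling is e² t₂¹: CFSE(tet) = -0.8Δₜ = -0.8 × (4/9)(157) = -56 kJ/mol.
Subtracting, OSPE = -188 − (-56) = -132 kJ/mol.

-132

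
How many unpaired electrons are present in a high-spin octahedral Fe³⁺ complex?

Fe³⁺: group 8, so d-count = 8 − 3 = 5.
Configuration: t2g^3 e_g^2, giving 5 unpaired electrons.

5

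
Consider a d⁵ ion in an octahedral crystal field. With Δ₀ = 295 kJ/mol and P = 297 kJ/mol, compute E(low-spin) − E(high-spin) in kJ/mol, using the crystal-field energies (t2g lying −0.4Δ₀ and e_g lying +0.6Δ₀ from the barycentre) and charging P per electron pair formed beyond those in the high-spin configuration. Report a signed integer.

High-spin d⁵ fills as t2g^3 e_g^2 with CFSE 3(−0.4) + 2(+0.6) = 0.0Δ₀ = 0 kJ/mol.
Low-spin: t2g^5 e_g^0, orbital CFSE = -2.0Δ₀ = -590 kJ/mol; plus 2 excess pairs × P = +594 kJ/mol; total 4 kJ/mol.
E(LS) − E(HS) = 4 − (0) = 4 kJ/mol.

4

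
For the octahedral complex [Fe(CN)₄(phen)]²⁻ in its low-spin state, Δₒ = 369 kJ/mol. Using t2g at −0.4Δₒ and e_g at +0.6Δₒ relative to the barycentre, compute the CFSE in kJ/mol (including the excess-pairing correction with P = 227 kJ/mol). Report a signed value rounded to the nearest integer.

-432

Ligand charges: 4×(-1) from CN⁻ and 1×(+0) from phen sum to -4; with overall charge -2, Fe is +2.
Fe sits in group 8; removing 2 electrons leaves Fe²⁺ with 8 − 2 = 6 d electrons.
The d⁶ electrons fill as t2g^6 e_g^0.
Orbital CFSE = 6(-0.4) + 0(0.6) = -2.4Δₒ = -2.4 × 369 = -886 kJ/mol.
Relative to high-spin t2g^4 e_g^2 (1 paired), the low-spin configuration has 2 additional pairs, contributing +2 × 227 = +454 kJ/mol.
Overall CFSE = -886 + 454 = -432 kJ/mol.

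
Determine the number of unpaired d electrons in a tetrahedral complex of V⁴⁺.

1

V⁴⁺: group 5, so d-count = 5 − 4 = 1.
Tetrahedral splitting is small, so the complex is high-spin.
Configuration: e¹ t₂⁰, giving 1 unpaired electron.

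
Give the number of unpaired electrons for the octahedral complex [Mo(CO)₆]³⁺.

3

CO is neutral, so the +3 overall charge sits on Mo: oxidation state +3.
Mo³⁺: group 6, so d-count = 6 − 3 = 3.
For octahedral d³ the high- and low-spin configurations coincide.
Configuration: t₂g³ eg⁰, giving 3 unpaired electrons.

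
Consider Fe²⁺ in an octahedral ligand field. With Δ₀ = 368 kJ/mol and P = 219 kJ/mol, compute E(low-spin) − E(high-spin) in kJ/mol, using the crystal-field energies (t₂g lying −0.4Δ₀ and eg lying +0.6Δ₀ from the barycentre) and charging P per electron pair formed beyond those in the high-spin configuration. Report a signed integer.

-298

Fe²⁺: group 8, so d-count = 8 − 2 = 6.
High-spin: t₂g⁴ eg², CFSE = -0.4Δ₀ = -147 kJ/mol.
Low-spin: t₂g⁶ eg⁰, orbital CFSE = -2.4Δ₀ = -883 kJ/mol; plus 2 excess pairs × P = +438 kJ/mol; total -445 kJ/mol.
Thus E(LS) − E(HS) = -298 kJ/mol.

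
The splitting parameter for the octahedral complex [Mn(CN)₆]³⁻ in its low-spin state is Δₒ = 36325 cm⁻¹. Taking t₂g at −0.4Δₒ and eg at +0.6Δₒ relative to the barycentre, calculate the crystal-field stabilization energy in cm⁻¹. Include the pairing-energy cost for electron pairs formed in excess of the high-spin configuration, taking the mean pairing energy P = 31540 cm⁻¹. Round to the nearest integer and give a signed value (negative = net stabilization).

-26580

Each CN⁻ contributes -1; 6 × (-1) = -6. With overall charge -3, Mn is in the +3 oxidation state.
Mn³⁺: group 7, so d-count = 7 − 3 = 4.
Configuration: t₂g⁴ eg⁰.
The orbital stabilization is -1.6Δₒ = -1.6 × 36325 = -58120 cm⁻¹.
High-spin d⁴ would be t₂g³ eg¹ with 0 pairs; low-spin has 1, so 1 excess pair costs +1P = +31540 cm⁻¹.
Combining: -58120 + 31540 = -26580 cm⁻¹.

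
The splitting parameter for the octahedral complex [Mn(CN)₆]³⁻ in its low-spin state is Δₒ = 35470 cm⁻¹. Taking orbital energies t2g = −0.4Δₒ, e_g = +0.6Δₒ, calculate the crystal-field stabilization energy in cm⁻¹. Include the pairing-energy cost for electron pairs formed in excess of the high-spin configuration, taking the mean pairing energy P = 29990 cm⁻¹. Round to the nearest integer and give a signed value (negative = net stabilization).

-26762

Each CN⁻ contributes -1; 6 × (-1) = -6. With overall charge -3, Mn is in the +3 oxidation state.
Mn is in group 7, so Mn³⁺ is d⁴ (7 − 3 = 4).
Electron filling gives t2g^4 e_g^0.
The orbital stabilization is -1.6Δₒ = -1.6 × 35470 = -56752 cm⁻¹.
Relative to high-spin t2g^3 e_g^1 (0 paired), the low-spin configuration has 1 additional pair, contributing +1 × 29990 = +29990 cm⁻¹.
Overall CFSE = -56752 + 29990 = -26762 cm⁻¹.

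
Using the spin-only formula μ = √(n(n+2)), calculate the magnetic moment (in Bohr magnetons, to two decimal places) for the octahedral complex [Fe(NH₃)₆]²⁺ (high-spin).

NH₃ is neutral, so the +2 overall charge sits on Fe: oxidation state +2.
Fe is in group 8, so Fe²⁺ is d⁶ (8 − 2 = 6).
Configuration: t₂g⁴ eg² → 4 unpaired electrons.
μ(spin-only) = √[4(4+2)] = √24 ≈ 4.90 Bohr magnetons.

4.90 Bohr magnetons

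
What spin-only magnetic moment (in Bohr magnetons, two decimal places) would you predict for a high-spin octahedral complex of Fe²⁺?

Group 8 minus oxidation state +2 gives a d⁶ configuration for Fe²⁺.
Configuration: t2g^4 e_g^2 → 4 unpaired electrons.
μ(spin-only) = √[4(4+2)] = √24 ≈ 4.90 Bohr magnetons.

4.90 Bohr magnetons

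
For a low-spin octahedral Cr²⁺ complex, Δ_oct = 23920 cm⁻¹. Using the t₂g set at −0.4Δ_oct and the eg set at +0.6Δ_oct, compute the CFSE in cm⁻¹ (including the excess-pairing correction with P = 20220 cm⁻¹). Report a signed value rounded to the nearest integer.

-18052

Cr is in group 6, so Cr²⁺ is d⁴ (6 − 2 = 4).
Electron filling gives t₂g⁴ eg⁰.
CFSE(orbital) = 4×(-0.4Δ_oct) + 0×(0.6Δ_oct) = -1.6Δ_oct; with Δ_oct = 23920 cm⁻¹ that is -38272 cm⁻¹.
High-spin d⁴ would be t₂g³ eg¹ with 0 pairs; low-spin has 1, so 1 excess pair costs +1P = +20220 cm⁻¹.
Net CFSE = -38272 + 20220 = -18052 cm⁻¹.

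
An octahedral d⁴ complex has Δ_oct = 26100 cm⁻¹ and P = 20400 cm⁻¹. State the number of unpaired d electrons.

With Δ_oct > P the complex is low-spin.
Configuration: t2g^4 e_g^0.
Unpaired electrons: 2.

2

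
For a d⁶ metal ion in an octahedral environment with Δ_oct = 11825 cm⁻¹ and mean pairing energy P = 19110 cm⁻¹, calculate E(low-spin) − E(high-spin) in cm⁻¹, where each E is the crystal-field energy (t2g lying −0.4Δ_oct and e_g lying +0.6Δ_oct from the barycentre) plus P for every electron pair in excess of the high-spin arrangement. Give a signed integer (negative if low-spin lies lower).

High-spin d⁶ fills as t2g^4 e_g^2 with CFSE 4(−0.4) + 2(+0.6) = -0.4Δ_oct = -4730 cm⁻¹.
For low-spin the configuration is t2g^6 e_g^0: orbital energy -2.4 × 11825 = -28380 cm⁻¹, and 2 additional pairs relative to high-spin add 38220 cm⁻¹, giving 9840 cm⁻¹.
E(LS) − E(HS) = 9840 − (-4730) = 14570 cm⁻¹.

14570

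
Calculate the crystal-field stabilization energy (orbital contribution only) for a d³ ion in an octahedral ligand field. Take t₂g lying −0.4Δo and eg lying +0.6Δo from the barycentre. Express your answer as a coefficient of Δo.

Configuration: t₂g³ eg⁰.
CFSE = 3(-0.4Δo) + 0(0.6Δo) = -1.2Δo + 0.0Δo = -1.2Δo.

-1.2 Δo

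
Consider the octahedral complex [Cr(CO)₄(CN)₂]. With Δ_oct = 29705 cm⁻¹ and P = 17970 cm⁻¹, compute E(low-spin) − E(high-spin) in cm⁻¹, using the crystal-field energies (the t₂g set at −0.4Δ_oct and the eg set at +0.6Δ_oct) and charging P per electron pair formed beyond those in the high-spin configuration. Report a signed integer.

Ligand charges: 4×(+0) from CO and 2×(-1) from CN⁻ sum to -2; with overall charge +0, Cr is +2.
Cr sits in group 6; removing 2 electrons leaves Cr²⁺ with 6 − 2 = 4 d electrons.
High-spin d⁴ fills as t₂g³ eg¹ with CFSE 3(−0.4) + 1(+0.6) = -0.6Δ_oct = -17823 cm⁻¹.
Low-spin t₂g⁴ eg⁰ gives -1.6Δ_oct = -47528 cm⁻¹, but forming 1 extra pair costs 1P = 17970 cm⁻¹, so E(LS) = -47528 + 17970 = -29558 cm⁻¹.
The difference is -29558 − (-17823) = -11735 cm⁻¹, so low-spin lies lower.

-11735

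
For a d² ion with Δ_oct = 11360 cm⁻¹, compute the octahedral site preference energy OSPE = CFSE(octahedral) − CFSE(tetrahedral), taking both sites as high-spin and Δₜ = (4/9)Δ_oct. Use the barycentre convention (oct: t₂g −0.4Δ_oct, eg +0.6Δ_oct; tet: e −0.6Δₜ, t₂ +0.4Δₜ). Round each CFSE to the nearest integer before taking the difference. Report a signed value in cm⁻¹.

-3029

Octahedral high-spin t₂g² eg⁰: CFSE = -0.8 × 11360 = -9088 cm⁻¹.
Tetrahedral e² t₂⁰ gives -1.2Δₜ = -1.2 × (4/9) × 11360 = -6059 cm⁻¹.
OSPE = -9088 − (-6059) = -3029 cm⁻¹.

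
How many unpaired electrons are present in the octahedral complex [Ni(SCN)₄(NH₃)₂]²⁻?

Ligand charges: 4×(-1) from SCN⁻ and 2×(+0) from NH₃ sum to -4; with overall charge -2, Ni is +2.
Ni²⁺: group 10, so d-count = 10 − 2 = 8.
Configuration: t₂g⁶ eg², giving 2 unpaired electrons.

2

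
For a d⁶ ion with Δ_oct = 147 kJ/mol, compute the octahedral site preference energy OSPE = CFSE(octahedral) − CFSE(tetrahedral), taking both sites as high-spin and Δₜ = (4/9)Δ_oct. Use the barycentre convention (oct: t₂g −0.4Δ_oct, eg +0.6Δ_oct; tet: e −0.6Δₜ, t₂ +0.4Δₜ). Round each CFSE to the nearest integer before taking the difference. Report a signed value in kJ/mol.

Octahedral (high-spin): t2g^4 e_g^2, CFSE = 4(−0.4) + 2(+0.6) = -0.4Δ_oct = -0.4 × 147 = -59 kJ/mol.
In a tetrahedral site the filling is e^3 t2^3: CFSE(tet) = -0.6Δₜ = -0.6 × (4/9)(147) = -39 kJ/mol.
OSPE = CFSE(oct) − CFSE(tet) = -59 − (-39) = -20 kJ/mol.

-20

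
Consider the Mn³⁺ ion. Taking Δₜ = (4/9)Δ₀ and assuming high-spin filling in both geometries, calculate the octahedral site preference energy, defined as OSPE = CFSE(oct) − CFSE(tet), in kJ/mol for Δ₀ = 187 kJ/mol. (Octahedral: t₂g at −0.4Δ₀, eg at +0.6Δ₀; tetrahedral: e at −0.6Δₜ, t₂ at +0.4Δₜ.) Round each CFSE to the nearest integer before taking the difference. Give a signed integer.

-79

Group 7 minus oxidation state +3 gives a d⁴ configuration for Mn³⁺.
Octahedral high-spin t2g^3 e_g^1: CFSE = -0.6 × 187 = -112 kJ/mol.
In a tetrahedral site the filling is e^2 t2^2: CFSE(tet) = -0.4Δₜ = -0.4 × (4/9)(187) = -33 kJ/mol.
Subtracting, OSPE = -112 − (-33) = -79 kJ/mol.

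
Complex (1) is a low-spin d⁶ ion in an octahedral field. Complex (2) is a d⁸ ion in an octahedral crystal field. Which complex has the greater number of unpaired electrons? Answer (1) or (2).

(1): t₂g⁶ eg⁰ → 0 unpaired.
(2): t₂g⁶ eg² → 2 unpaired.
So (2) has more unpaired electrons.

(2)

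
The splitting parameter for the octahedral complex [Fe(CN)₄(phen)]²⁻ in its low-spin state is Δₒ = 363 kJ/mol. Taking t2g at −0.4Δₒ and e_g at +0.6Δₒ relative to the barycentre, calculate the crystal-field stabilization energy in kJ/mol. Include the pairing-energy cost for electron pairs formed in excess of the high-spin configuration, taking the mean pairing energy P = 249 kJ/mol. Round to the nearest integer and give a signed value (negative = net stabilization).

Ligand charges: 4×(-1) from CN⁻ and 1×(+0) from phen sum to -4; with overall charge -2, Fe is +2.
Fe is in group 8, so Fe²⁺ is d⁶ (8 − 2 = 6).
Electron filling gives t2g^6 e_g^0.
Orbital CFSE = 6(-0.4) + 0(0.6) = -2.4Δₒ = -2.4 × 363 = -871 kJ/mol.
Pairing penalty: 3 pairs vs 1 in the high-spin reference → 2 extra × P = 498 kJ/mol.
Combining: -871 + 498 = -373 kJ/mol.

-373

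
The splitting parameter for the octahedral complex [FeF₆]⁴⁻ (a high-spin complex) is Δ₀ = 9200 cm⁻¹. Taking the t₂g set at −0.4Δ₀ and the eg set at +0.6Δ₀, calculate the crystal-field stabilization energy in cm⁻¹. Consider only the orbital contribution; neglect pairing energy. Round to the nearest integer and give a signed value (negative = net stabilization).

-3680

Each F⁻ contributes -1; 6 × (-1) = -6. With overall charge -4, Fe is in the +2 oxidation state.
Group 8 minus oxidation state +2 gives a d⁶ configuration for Fe²⁺.
The d⁶ electrons fill as t₂g⁴ eg².
CFSE(orbital) = 4×(-0.4Δ₀) + 2×(0.6Δ₀) = -0.4Δ₀; with Δ₀ = 9200 cm⁻¹ that is -3680 cm⁻¹.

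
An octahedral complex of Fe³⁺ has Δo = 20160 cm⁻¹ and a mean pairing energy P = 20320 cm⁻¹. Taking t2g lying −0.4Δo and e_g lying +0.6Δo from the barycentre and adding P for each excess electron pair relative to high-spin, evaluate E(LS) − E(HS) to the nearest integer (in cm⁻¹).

Fe sits in group 8; removing 3 electrons leaves Fe³⁺ with 8 − 3 = 5 d electrons.
High-spin d⁵ fills as t2g^3 e_g^2 with CFSE 3(−0.4) + 2(+0.6) = 0.0Δo = 0 cm⁻¹.
Low-spin t2g^5 e_g^0 gives -2.0Δo = -40320 cm⁻¹, but forming 2 extra pairs costs 2P = 40640 cm⁻¹, so E(LS) = -40320 + 40640 = 320 cm⁻¹.
E(LS) − E(HS) = 320 − (0) = 320 cm⁻¹.

320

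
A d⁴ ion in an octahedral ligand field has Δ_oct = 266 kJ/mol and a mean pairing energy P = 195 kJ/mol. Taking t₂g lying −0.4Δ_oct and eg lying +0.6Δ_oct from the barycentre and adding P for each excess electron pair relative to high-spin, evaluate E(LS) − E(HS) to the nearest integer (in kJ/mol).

-71

In the high-spin limit (t₂g³ eg¹) the orbital term is -0.6Δ_oct = -160 kJ/mol, with no excess pairing.
Low-spin t₂g⁴ eg⁰ gives -1.6Δ_oct = -426 kJ/mol, but forming 1 extra pair costs 1P = 195 kJ/mol, so E(LS) = -426 + 195 = -231 kJ/mol.
The difference is -231 − (-160) = -71 kJ/mol, so low-spin lies lower.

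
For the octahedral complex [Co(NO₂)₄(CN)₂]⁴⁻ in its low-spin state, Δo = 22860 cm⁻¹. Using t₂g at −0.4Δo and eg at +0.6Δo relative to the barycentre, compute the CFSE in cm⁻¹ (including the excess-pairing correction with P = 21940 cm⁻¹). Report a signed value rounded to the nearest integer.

Ligand charges: 4×(-1) from NO₂⁻ and 2×(-1) from CN⁻ sum to -6; with overall charge -4, Co is +2.
Group 9 minus oxidation state +2 gives a d⁷ configuration for Co²⁺.
Configuration: t₂g⁶ eg¹.
The orbital stabilization is -1.8Δo = -1.8 × 22860 = -41148 cm⁻¹.
High-spin d⁷ would be t₂g⁵ eg² with 2 pairs; low-spin has 3, so 1 excess pair costs +1P = +21940 cm⁻¹.
Combining: -41148 + 21940 = -19208 cm⁻¹.

-19208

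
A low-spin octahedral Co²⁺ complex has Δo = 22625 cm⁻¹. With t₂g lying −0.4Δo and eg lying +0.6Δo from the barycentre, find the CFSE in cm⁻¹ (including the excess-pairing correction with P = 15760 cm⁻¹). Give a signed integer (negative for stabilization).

-24965

Co²⁺: group 9, so d-count = 9 − 2 = 7.
Electron filling gives t₂g⁶ eg¹.
Orbital CFSE = 6(-0.4) + 1(0.6) = -1.8Δo = -1.8 × 22625 = -40725 cm⁻¹.
High-spin d⁷ would be t₂g⁵ eg² with 2 pairs; low-spin has 3, so 1 excess pair costs +1P = +15760 cm⁻¹.
Combining: -40725 + 15760 = -24965 cm⁻¹.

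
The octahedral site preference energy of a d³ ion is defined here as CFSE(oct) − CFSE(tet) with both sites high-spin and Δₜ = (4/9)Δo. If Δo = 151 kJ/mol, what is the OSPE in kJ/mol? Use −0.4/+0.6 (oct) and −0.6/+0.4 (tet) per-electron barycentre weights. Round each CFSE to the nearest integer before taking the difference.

-127

In an octahedral site d³ (HS) is t2g^3 e_g^0, giving CFSE(oct) = -1.2Δo = -181 kJ/mol.
Tetrahedral: e^2 t2^1, CFSE = 2(−0.6) + 1(+0.4) = -0.8Δₜ = -0.8 × (4/9) × 151 = -54 kJ/mol.
OSPE = CFSE(oct) − CFSE(tet) = -181 − (-54) = -127 kJ/mol.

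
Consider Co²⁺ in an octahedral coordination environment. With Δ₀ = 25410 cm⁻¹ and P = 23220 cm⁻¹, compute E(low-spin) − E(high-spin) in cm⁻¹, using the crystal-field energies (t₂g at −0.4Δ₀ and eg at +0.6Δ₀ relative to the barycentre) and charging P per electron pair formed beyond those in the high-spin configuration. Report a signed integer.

-2190

Co sits in group 9; removing 2 electrons leaves Co²⁺ with 9 − 2 = 7 d electrons.
High-spin d⁷ fills as t₂g⁵ eg² with CFSE 5(−0.4) + 2(+0.6) = -0.8Δ₀ = -20328 cm⁻¹.
Low-spin t₂g⁶ eg¹ gives -1.8Δ₀ = -45738 cm⁻¹, but forming 1 extra pair costs 1P = 23220 cm⁻¹, so E(LS) = -45738 + 23220 = -22518 cm⁻¹.
Thus E(LS) − E(HS) = -2190 cm⁻¹.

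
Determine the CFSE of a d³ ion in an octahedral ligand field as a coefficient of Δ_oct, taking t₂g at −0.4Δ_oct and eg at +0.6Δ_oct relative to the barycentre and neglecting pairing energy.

-1.2 Δ_oct

For octahedral d³ the high- and low-spin configurations coincide.
Configuration: t₂g³ eg⁰.
CFSE = 3(-0.4Δ_oct) + 0(0.6Δ_oct) = -1.2Δ_oct + 0.0Δ_oct = -1.2Δ_oct.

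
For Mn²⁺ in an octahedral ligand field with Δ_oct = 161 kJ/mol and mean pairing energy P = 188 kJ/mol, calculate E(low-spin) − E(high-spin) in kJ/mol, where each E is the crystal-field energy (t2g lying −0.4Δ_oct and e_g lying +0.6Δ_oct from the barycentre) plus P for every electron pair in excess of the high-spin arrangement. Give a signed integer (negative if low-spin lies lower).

54

Mn²⁺: group 7, so d-count = 7 − 2 = 5.
In the high-spin limit (t2g^3 e_g^2) the orbital term is 0.0Δ_oct = 0 kJ/mol, with no excess pairing.
Low-spin t2g^5 e_g^0 gives -2.0Δ_oct = -322 kJ/mol, but forming 2 extra pairs costs 2P = 376 kJ/mol, so E(LS) = -322 + 376 = 54 kJ/mol.
E(LS) − E(HS) = 54 − (0) = 54 kJ/mol.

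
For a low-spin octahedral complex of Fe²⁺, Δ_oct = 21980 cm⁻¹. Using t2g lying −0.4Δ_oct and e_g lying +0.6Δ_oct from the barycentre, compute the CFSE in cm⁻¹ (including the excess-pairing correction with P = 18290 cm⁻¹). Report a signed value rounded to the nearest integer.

Fe sits in group 8; removing 2 electrons leaves Fe²⁺ with 8 − 2 = 6 d electrons.
The d⁶ electrons fill as t2g^6 e_g^0.
The orbital stabilization is -2.4Δ_oct = -2.4 × 21980 = -52752 cm⁻¹.
High-spin d⁶ would be t2g^4 e_g^2 with 1 pair; low-spin has 3, so 2 excess pairs cost +2P = +36580 cm⁻¹.
Net CFSE = -52752 + 36580 = -16172 cm⁻¹.

-16172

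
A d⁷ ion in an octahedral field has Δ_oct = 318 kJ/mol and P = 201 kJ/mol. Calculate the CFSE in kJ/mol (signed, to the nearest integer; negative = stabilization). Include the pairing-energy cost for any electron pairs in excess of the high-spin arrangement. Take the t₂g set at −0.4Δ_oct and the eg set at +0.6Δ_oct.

Here Δ_oct > P (318 > 201), so the low-spin state is favoured.
That gives t₂g⁶ eg¹.
Orbital CFSE = -1.8Δ_oct = -1.8 × 318 = -572 kJ/mol.
Excess pairs vs high-spin: 3 − 2 = 1; pairing cost = +201 kJ/mol.
Net CFSE = -572 + 201 = -371 kJ/mol.

-371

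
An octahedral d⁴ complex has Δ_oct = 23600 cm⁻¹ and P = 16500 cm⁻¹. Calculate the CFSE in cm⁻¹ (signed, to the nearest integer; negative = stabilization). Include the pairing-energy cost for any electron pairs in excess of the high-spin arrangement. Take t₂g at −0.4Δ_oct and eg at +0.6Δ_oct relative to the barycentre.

-21260

Here Δ_oct > P (23600 > 16500), so the low-spin state is favoured.
That gives t₂g⁴ eg⁰.
Orbital CFSE = -1.6Δ_oct = -1.6 × 23600 = -37760 cm⁻¹.
Excess pairs vs high-spin: 1 − 0 = 1; pairing cost = +16500 cm⁻¹.
Net CFSE = -37760 + 16500 = -21260 cm⁻¹.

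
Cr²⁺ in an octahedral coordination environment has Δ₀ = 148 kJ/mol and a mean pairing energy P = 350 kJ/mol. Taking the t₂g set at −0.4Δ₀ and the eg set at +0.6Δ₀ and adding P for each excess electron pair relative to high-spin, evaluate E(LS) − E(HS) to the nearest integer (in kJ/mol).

202

Cr sits in group 6; removing 2 electrons leaves Cr²⁺ with 6 − 2 = 4 d electrons.
In the high-spin limit (t₂g³ eg¹) the orbital term is -0.6Δ₀ = -89 kJ/mol, with no excess pairing.
For low-spin the configuration is t₂g⁴ eg⁰: orbital energy -1.6 × 148 = -237 kJ/mol, and 1 additional pair relative to high-spin adds 350 kJ/mol, giving 113 kJ/mol.
E(LS) − E(HS) = 113 − (-89) = 202 kJ/mol.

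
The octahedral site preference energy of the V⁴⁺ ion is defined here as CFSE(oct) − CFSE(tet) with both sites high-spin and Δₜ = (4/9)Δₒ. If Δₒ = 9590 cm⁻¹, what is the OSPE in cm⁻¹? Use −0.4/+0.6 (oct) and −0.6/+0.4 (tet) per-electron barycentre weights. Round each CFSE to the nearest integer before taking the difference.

-1279

V is in group 5, so V⁴⁺ is d¹ (5 − 4 = 1).
In an octahedral site d¹ (HS) is t2g^1 e_g^0, giving CFSE(oct) = -0.4Δₒ = -3836 cm⁻¹.
Tetrahedral e^1 t2^0 gives -0.6Δₜ = -0.6 × (4/9) × 9590 = -2557 cm⁻¹.
Subtracting, OSPE = -3836 − (-2557) = -1279 cm⁻¹.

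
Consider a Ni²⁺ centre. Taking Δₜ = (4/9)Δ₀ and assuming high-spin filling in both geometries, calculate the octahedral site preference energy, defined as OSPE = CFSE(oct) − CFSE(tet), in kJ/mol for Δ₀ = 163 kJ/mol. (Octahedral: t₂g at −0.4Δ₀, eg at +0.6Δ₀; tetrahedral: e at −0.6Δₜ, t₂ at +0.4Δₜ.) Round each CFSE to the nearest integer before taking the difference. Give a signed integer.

-138

Ni sits in group 10; removing 2 electrons leaves Ni²⁺ with 10 − 2 = 8 d electrons.
Octahedral high-spin t2g^6 e_g^2: CFSE = -1.2 × 163 = -196 kJ/mol.
In a tetrahedral site the filling is e^4 t2^4: CFSE(tet) = -0.8Δₜ = -0.8 × (4/9)(163) = -58 kJ/mol.
OSPE = -196 − (-58) = -138 kJ/mol.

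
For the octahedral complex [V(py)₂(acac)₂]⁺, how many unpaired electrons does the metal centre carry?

2

Ligand charges: 2×(+0) from py and 2×(-1) from acac⁻ sum to -2; with overall charge +1, V is +3.
V sits in group 5; removing 3 electrons leaves V³⁺ with 5 − 3 = 2 d electrons.
Configuration: t2g^2 e_g^0, giving 2 unpaired electrons.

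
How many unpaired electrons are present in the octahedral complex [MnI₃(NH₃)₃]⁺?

Ligand charges: 3×(-1) from I⁻ and 3×(+0) from NH₃ sum to -3; with overall charge +1, Mn is +4.
Group 7 minus oxidation state +4 gives a d³ configuration for Mn⁴⁺.
Configuration: t₂g³ eg⁰, giving 3 unpaired electrons.

3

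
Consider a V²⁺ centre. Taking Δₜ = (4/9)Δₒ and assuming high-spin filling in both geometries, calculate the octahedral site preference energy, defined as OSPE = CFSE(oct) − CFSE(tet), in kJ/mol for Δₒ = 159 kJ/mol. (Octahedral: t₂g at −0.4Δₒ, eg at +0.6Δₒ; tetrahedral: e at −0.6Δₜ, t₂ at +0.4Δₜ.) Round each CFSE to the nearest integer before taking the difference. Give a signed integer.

-134

Group 5 minus oxidation state +2 gives a d³ configuration for V²⁺.
In an octahedral site d³ (HS) is t2g^3 e_g^0, giving CFSE(oct) = -1.2Δₒ = -191 kJ/mol.
Tetrahedral: e^2 t2^1, CFSE = 2(−0.6) + 1(+0.4) = -0.8Δₜ = -0.8 × (4/9) × 159 = -57 kJ/mol.
Subtracting, OSPE = -191 − (-57) = -134 kJ/mol.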